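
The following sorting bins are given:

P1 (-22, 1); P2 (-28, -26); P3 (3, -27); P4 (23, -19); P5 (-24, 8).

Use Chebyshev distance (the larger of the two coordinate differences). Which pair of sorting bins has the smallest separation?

Pairwise distances:
P1–P2: 27
P1–P3: 28
P1–P4: 45
P1–P5: 7
P2–P3: 31
P2–P4: 51
P2–P5: 34
P3–P4: 20
P3–P5: 35
P4–P5: 47
Closest pair: P1–P5 at 7.

P1 and P5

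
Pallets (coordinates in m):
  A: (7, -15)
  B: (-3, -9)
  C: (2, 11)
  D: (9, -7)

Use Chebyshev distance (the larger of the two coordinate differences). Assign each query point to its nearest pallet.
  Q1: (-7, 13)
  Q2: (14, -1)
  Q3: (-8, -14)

Q1 at (-7, 13):
  A: max(|14|, |-28|) = 28 m
  B: max(|4|, |-22|) = 22 m
  C: max(|9|, |-2|) = 9 m
  D: max(|16|, |-20|) = 20 m
  → nearest: C (9 m)
Q2 at (14, -1):
  A: max(|-7|, |-14|) = 14 m
  B: max(|-17|, |-8|) = 17 m
  C: max(|-12|, |12|) = 12 m
  D: max(|-5|, |-6|) = 6 m
  → nearest: D (6 m)
Q3 at (-8, -14):
  A: max(|15|, |-1|) = 15 m
  B: max(|5|, |5|) = 5 m
  C: max(|10|, |25|) = 25 m
  D: max(|17|, |7|) = 17 m
  → nearest: B (5 m)

Q1→C; Q2→D; Q3→B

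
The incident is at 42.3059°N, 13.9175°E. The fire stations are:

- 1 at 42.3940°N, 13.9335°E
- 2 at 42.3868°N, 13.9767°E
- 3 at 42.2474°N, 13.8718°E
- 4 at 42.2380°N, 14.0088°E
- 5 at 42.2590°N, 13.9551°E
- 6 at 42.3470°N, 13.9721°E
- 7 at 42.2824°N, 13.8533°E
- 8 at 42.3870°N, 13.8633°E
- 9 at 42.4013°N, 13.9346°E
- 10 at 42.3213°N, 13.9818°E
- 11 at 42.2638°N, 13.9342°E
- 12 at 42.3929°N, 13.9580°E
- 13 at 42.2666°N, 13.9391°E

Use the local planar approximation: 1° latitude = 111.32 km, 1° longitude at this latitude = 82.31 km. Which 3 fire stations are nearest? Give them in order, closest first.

13, 11, 10

Distances from 42.3059°N, 13.9175°E:
1: √((0.0881·111.32)² + (0.0160·82.31)²) = √(96.182976 + 1.734384) = 9.8953 km
2: √((0.0809·111.32)² + (0.0592·82.31)²) = √(81.104218 + 23.743712) = 10.2395 km
3: √((-0.0585·111.32)² + (-0.0457·82.31)²) = √(42.409009 + 14.149386) = 7.5205 km
4: √((-0.0679·111.32)² + (0.0913·82.31)²) = √(57.132857 + 56.473767) = 10.6586 km
5: √((-0.0469·111.32)² + (0.0376·82.31)²) = √(27.257880 + 9.578134) = 6.0693 km
6: √((0.0411·111.32)² + (0.0546·82.31)²) = √(20.932931 + 20.197169) = 6.4133 km
7: √((-0.0235·111.32)² + (-0.0642·82.31)²) = √(6.843561 + 27.923848) = 5.8964 km
8: √((0.0811·111.32)² + (-0.0542·82.31)²) = √(81.505723 + 19.902323) = 10.0702 km
9: √((0.0954·111.32)² + (0.0171·82.31)²) = √(112.782871 + 1.981059) = 10.7128 km
10: √((0.0154·111.32)² + (0.0643·82.31)²) = √(2.938920 + 28.010906) = 5.5633 km
11: √((-0.0421·111.32)² + (0.0167·82.31)²) = √(21.963957 + 1.889462) = 4.8840 km
12: √((0.0870·111.32)² + (0.0405·82.31)²) = √(93.796126 + 11.112589) = 10.2425 km
13: √((-0.0393·111.32)² + (0.0216·82.31)²) = √(19.139540 + 3.160914) = 4.7223 km
Sorted: 13 (4.7223 km) < 11 (4.8840 km) < 10 (5.5633 km) < 7 (5.8964 km) < 5 (6.0693 km) < …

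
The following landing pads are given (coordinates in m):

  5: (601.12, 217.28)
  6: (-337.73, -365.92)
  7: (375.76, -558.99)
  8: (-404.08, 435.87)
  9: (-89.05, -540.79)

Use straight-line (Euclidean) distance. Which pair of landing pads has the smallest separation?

6 and 9

Pairwise distances:
6–9: √((248.68)² + (-174.87)²) = √(61841.7424 + 30579.5169) = 304.01 m
7–9: √((-464.81)² + (18.20)²) = √(216048.3361 + 331.2400) = 465.17 m
6–7: √((713.49)² + (-193.07)²) = √(509067.9801 + 37276.0249) = 739.15 m
6–8: √((-66.35)² + (801.79)²) = √(4402.3225 + 642867.2041) = 804.53 m
5–7: √((-225.36)² + (-776.27)²) = √(50787.1296 + 602595.1129) = 808.32 m
5–9: √((-690.17)² + (-758.07)²) = √(476334.6289 + 574670.1249) = 1025.19 m
8–9: √((315.03)² + (-976.66)²) = √(99243.9009 + 953864.7556) = 1026.21 m
5–8: √((-1005.20)² + (218.59)²) = √(1010427.0400 + 47781.5881) = 1028.69 m
5–6: √((-938.85)² + (-583.20)²) = √(881439.3225 + 340122.2400) = 1105.24 m
7–8: √((-779.84)² + (994.86)²) = √(608150.4256 + 989746.4196) = 1264.08 m
Closest pair: 6–9 at 304.01 m.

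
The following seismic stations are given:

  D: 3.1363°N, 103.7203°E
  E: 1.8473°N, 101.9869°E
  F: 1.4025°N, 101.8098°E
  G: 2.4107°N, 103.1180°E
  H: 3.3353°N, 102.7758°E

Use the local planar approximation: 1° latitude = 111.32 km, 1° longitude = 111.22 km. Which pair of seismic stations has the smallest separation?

Pairwise distances:
D–E: √((-1.2890·111.32)² + (-1.7334·111.22)²) = √(20589.804833 + 37167.501355) = 240.3275 km
D–F: √((-1.7338·111.32)² + (-1.9105·111.22)²) = √(37251.553820 + 45150.219451) = 287.0571 km
D–G: √((-0.7256·111.32)² + (-0.6023·111.22)²) = √(6524.405474 + 4487.366153) = 104.9370 km
D–H: √((0.1990·111.32)² + (-0.9445·111.22)²) = √(490.741231 + 11034.933136) = 107.3577 km
E–F: √((-0.4448·111.32)² + (-0.1771·111.22)²) = √(2451.748693 + 387.974251) = 53.2891 km
E–G: √((0.5634·111.32)² + (1.1311·111.22)²) = √(3933.508388 + 15825.877008) = 140.5681 km
E–H: √((1.4880·111.32)² + (0.7889·111.22)²) = √(27437.987742 + 7698.563452) = 187.4475 km
F–G: √((1.0082·111.32)² + (1.3082·111.22)²) = √(12596.206783 + 21169.669168) = 183.7549 km
F–H: √((1.9328·111.32)² + (0.9660·111.22)²) = √(46293.522655 + 11543.035580) = 240.4923 km
G–H: √((0.9246·111.32)² + (-0.3422·111.22)²) = √(10593.858638 + 1448.524322) = 109.7378 km
Closest pair: E–F at 53.2891 km.

E and F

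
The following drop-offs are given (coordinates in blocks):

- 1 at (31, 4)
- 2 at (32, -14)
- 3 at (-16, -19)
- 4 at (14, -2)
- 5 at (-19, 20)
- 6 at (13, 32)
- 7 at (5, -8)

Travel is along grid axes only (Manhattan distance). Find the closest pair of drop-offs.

Pairwise distances:
1–2: 19 blocks
1–3: 70 blocks
1–4: 23 blocks
1–5: 66 blocks
1–6: 46 blocks
1–7: 38 blocks
2–3: 53 blocks
2–4: 30 blocks
2–5: 85 blocks
2–6: 65 blocks
2–7: 33 blocks
3–4: 47 blocks
3–5: 42 blocks
3–6: 80 blocks
3–7: 32 blocks
4–5: 55 blocks
4–6: 35 blocks
4–7: 15 blocks
5–6: 44 blocks
5–7: 52 blocks
6–7: 48 blocks
Closest pair: 4–7 at 15 blocks.

4 and 7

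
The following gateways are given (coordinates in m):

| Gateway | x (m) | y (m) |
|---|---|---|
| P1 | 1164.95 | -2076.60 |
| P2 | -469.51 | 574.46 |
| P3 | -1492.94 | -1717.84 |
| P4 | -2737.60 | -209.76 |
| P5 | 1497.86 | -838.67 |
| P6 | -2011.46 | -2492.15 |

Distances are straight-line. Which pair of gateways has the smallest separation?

P3 and P6

Pairwise distances:
P1–P2: 3114.41 m
P1–P3: 2681.99 m
P1–P4: 4326.08 m
P1–P5: 1281.91 m
P1–P6: 3203.48 m
P2–P3: 2510.39 m
P2–P4: 2399.84 m
P2–P5: 2422.29 m
P2–P6: 3432.45 m
P3–P4: 1955.37 m
P3–P5: 3117.34 m
P3–P6: 931.89 m
P4–P5: 4281.90 m
P4–P6: 2395.12 m
P5–P6: 3879.35 m
Closest pair: P3–P6 at 931.89 m.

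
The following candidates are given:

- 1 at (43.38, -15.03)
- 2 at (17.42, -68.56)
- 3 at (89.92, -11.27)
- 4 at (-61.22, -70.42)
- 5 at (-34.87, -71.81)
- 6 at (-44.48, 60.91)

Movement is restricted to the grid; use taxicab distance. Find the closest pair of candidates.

4 and 5

Pairwise distances:
1–2: 79.49
1–3: 50.30
1–4: 159.99
1–5: 135.03
1–6: 163.80
2–3: 129.79
2–4: 80.50
2–5: 55.54
2–6: 191.37
3–4: 210.29
3–5: 185.33
3–6: 206.58
4–5: 27.74
4–6: 148.07
5–6: 142.33
Closest pair: 4–5 at 27.74.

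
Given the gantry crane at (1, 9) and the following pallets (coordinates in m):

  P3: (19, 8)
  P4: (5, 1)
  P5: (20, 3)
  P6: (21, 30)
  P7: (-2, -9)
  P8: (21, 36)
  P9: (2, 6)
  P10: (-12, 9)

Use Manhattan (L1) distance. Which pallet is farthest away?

P8

Distances from (1, 9):
P3: |18| + |-1| = 18 + 1 = 19 m
P4: |4| + |-8| = 4 + 8 = 12 m
P5: |19| + |-6| = 19 + 6 = 25 m
P6: |20| + |21| = 20 + 21 = 41 m
P7: |-3| + |-18| = 3 + 18 = 21 m
P8: |20| + |27| = 20 + 27 = 47 m
P9: |1| + |-3| = 1 + 3 = 4 m
P10: |-13| + |0| = 13 + 0 = 13 m
Maximum: P8 at 47 m.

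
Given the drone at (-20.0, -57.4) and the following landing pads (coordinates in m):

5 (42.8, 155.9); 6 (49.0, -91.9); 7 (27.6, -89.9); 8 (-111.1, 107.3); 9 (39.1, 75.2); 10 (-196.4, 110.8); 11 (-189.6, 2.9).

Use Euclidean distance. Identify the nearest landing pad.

Distances from (-20.0, -57.4):
5: √((62.8)² + (213.3)²) = √(3943.840 + 45496.890) = 222.4 m
6: √((69.0)² + (-34.5)²) = √(4761.000 + 1190.250) = 77.1 m
7: √((47.6)² + (-32.5)²) = √(2265.760 + 1056.250) = 57.6 m
8: √((-91.1)² + (164.7)²) = √(8299.210 + 27126.090) = 188.2 m
9: √((59.1)² + (132.6)²) = √(3492.810 + 17582.760) = 145.2 m
10: √((-176.4)² + (168.2)²) = √(31116.960 + 28291.240) = 243.7 m
11: √((-169.6)² + (60.3)²) = √(28764.160 + 3636.090) = 180.0 m
Minimum: 7 at 57.6 m.

7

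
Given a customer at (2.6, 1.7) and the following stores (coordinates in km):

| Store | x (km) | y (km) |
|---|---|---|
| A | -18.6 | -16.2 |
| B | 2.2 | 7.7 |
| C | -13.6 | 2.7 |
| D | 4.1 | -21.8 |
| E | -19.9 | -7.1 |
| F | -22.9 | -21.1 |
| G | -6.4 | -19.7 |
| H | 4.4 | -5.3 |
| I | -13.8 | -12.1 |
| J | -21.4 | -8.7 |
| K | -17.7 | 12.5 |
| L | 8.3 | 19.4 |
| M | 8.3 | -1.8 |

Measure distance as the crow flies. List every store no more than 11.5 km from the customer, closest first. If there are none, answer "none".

Distances from (2.6, 1.7):
A: √((-21.2)² + (-17.9)²) = √(449.440 + 320.410) = 27.7 km
B: √((-0.4)² + (6.0)²) = √(0.160 + 36.000) = 6.0 km
C: √((-16.2)² + (1.0)²) = √(262.440 + 1.000) = 16.2 km
D: √((1.5)² + (-23.5)²) = √(2.250 + 552.250) = 23.5 km
E: √((-22.5)² + (-8.8)²) = √(506.250 + 77.440) = 24.2 km
F: √((-25.5)² + (-22.8)²) = √(650.250 + 519.840) = 34.2 km
G: √((-9.0)² + (-21.4)²) = √(81.000 + 457.960) = 23.2 km
H: √((1.8)² + (-7.0)²) = √(3.240 + 49.000) = 7.2 km
I: √((-16.4)² + (-13.8)²) = √(268.960 + 190.440) = 21.4 km
J: √((-24.0)² + (-10.4)²) = √(576.000 + 108.160) = 26.2 km
K: √((-20.3)² + (10.8)²) = √(412.090 + 116.640) = 23.0 km
L: √((5.7)² + (17.7)²) = √(32.490 + 313.290) = 18.6 km
M: √((5.7)² + (-3.5)²) = √(32.490 + 12.250) = 6.7 km
Threshold 11.5 km: B (6.0 km), M (6.7 km), H (7.2 km) are within range.

B, M, H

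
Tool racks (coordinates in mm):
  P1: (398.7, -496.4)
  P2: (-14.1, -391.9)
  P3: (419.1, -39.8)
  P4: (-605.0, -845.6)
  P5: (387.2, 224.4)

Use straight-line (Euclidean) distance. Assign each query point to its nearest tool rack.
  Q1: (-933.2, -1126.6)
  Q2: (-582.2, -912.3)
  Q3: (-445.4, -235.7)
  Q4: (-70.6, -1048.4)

Q1→P4; Q2→P4; Q3→P2; Q4→P4

Q1 at (-933.2, -1126.6):
  P1: √((1331.9)² + (630.2)²) = √(1773957.610 + 397152.040) = 1473.5 mm
  P2: √((919.1)² + (734.7)²) = √(844744.810 + 539784.090) = 1176.7 mm
  P3: √((1352.3)² + (1086.8)²) = √(1828715.290 + 1181134.240) = 1734.9 mm
  P4: √((328.2)² + (281.0)²) = √(107715.240 + 78961.000) = 432.1 mm
  P5: √((1320.4)² + (1351.0)²) = √(1743456.160 + 1825201.000) = 1889.1 mm
  → nearest: P4 (432.1 mm)
Q2 at (-582.2, -912.3):
  P1: √((980.9)² + (415.9)²) = √(962164.810 + 172972.810) = 1065.4 mm
  P2: √((568.1)² + (520.4)²) = √(322737.610 + 270816.160) = 770.4 mm
  P3: √((1001.3)² + (872.5)²) = √(1002601.690 + 761256.250) = 1328.1 mm
  P4: √((-22.8)² + (66.7)²) = √(519.840 + 4448.890) = 70.5 mm
  P5: √((969.4)² + (1136.7)²) = √(939736.360 + 1292086.890) = 1493.9 mm
  → nearest: P4 (70.5 mm)
Q3 at (-445.4, -235.7):
  P1: √((844.1)² + (-260.7)²) = √(712504.810 + 67964.490) = 883.4 mm
  P2: √((431.3)² + (-156.2)²) = √(186019.690 + 24398.440) = 458.7 mm
  P3: √((864.5)² + (195.9)²) = √(747360.250 + 38376.810) = 886.4 mm
  P4: √((-159.6)² + (-609.9)²) = √(25472.160 + 371978.010) = 630.4 mm
  P5: √((832.6)² + (460.1)²) = √(693222.760 + 211692.010) = 951.3 mm
  → nearest: P2 (458.7 mm)
Q4 at (-70.6, -1048.4):
  P1: √((469.3)² + (552.0)²) = √(220242.490 + 304704.000) = 724.5 mm
  P2: √((56.5)² + (656.5)²) = √(3192.250 + 430992.250) = 658.9 mm
  P3: √((489.7)² + (1008.6)²) = √(239806.090 + 1017273.960) = 1121.2 mm
  P4: √((-534.4)² + (202.8)²) = √(285583.360 + 41127.840) = 571.6 mm
  P5: √((457.8)² + (1272.8)²) = √(209580.840 + 1620019.840) = 1352.6 mm
  → nearest: P4 (571.6 mm)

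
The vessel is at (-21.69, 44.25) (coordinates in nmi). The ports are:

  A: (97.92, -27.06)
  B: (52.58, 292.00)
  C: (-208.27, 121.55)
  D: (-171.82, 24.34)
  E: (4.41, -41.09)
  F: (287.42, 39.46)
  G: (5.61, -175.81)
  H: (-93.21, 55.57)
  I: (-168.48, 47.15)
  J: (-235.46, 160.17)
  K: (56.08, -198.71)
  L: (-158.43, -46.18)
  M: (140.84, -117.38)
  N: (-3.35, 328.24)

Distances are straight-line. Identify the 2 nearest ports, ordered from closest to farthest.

H, E

Distances from (-21.69, 44.25):
A: 139.25 nmi
B: 258.64 nmi
C: 201.96 nmi
D: 151.44 nmi
E: 89.24 nmi
F: 309.15 nmi
G: 221.75 nmi
H: 72.41 nmi
I: 146.82 nmi
J: 243.18 nmi
K: 255.10 nmi
L: 163.94 nmi
M: 229.22 nmi
N: 284.58 nmi
Sorted: H (72.41 nmi) < E (89.24 nmi) < A (139.25 nmi) < I (146.82 nmi) < …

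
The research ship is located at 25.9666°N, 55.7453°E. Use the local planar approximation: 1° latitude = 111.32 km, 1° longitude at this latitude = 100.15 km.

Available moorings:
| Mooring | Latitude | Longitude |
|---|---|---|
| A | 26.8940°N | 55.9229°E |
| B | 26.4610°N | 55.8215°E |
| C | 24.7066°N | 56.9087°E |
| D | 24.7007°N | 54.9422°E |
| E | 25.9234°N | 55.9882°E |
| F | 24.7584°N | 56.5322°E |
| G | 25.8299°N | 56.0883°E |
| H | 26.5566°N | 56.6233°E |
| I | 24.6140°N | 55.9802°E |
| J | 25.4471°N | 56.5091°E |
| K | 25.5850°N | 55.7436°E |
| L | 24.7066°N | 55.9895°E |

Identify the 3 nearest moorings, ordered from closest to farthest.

Distances from 25.9666°N, 55.7453°E:
A: √((0.9274·111.32)² + (0.1776·100.15)²) = √(10658.119332 + 316.364562) = 104.7592 km
B: √((0.4944·111.32)² + (0.0762·100.15)²) = √(3029.028220 + 58.238724) = 55.5632 km
C: √((-1.2600·111.32)² + (1.1634·100.15)²) = √(19673.765274 + 13575.631041) = 182.3442 km
D: √((-1.2659·111.32)² + (-0.8031·100.15)²) = √(19858.443018 + 6469.059700) = 162.2575 km
E: √((-0.0432·111.32)² + (0.2429·100.15)²) = √(23.126712 + 591.775440) = 24.7972 km
F: √((-1.2082·111.32)² + (0.7869·100.15)²) = √(18089.395666 + 6210.706381) = 155.8849 km
G: √((-0.1367·111.32)² + (0.3430·100.15)²) = √(231.570602 + 1180.022117) = 37.5712 km
H: √((0.5900·111.32)² + (0.8780·100.15)²) = √(4313.704769 + 7731.983865) = 109.7529 km
I: √((-1.3526·111.32)² + (0.2349·100.15)²) = √(22671.756135 + 553.436682) = 152.3981 km
J: √((-0.5195·111.32)² + (0.7638·100.15)²) = √(3344.394489 + 5851.419239) = 95.8948 km
K: √((-0.3816·111.32)² + (-0.0017·100.15)²) = √(1804.525932 + 0.028987) = 42.4801 km
L: √((-1.2600·111.32)² + (0.2442·100.15)²) = √(19673.765274 + 598.126751) = 142.3794 km
Sorted: E (24.7972 km) < G (37.5712 km) < K (42.4801 km) < B (55.5632 km) < J (95.8948 km) < …

E, G, K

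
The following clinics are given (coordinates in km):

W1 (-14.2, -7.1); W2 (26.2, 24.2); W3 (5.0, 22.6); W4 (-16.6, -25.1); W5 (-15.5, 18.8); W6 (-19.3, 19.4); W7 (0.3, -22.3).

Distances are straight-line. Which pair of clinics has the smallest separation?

Pairwise distances:
W5–W6: √((-3.8)² + (0.6)²) = √(14.440 + 0.360) = 3.8 km
W4–W7: √((16.9)² + (2.8)²) = √(285.610 + 7.840) = 17.1 km
W1–W4: √((-2.4)² + (-18.0)²) = √(5.760 + 324.000) = 18.2 km
W3–W5: √((-20.5)² + (-3.8)²) = √(420.250 + 14.440) = 20.8 km
W1–W7: √((14.5)² + (-15.2)²) = √(210.250 + 231.040) = 21.0 km
W2–W3: √((-21.2)² + (-1.6)²) = √(449.440 + 2.560) = 21.3 km
W3–W6: √((-24.3)² + (-3.2)²) = √(590.490 + 10.240) = 24.5 km
W1–W5: √((-1.3)² + (25.9)²) = √(1.690 + 670.810) = 25.9 km
W1–W6: √((-5.1)² + (26.5)²) = √(26.010 + 702.250) = 27.0 km
W1–W3: √((19.2)² + (29.7)²) = √(368.640 + 882.090) = 35.4 km
W2–W5: √((-41.7)² + (-5.4)²) = √(1738.890 + 29.160) = 42.0 km
W4–W5: √((1.1)² + (43.9)²) = √(1.210 + 1927.210) = 43.9 km
W5–W7: √((15.8)² + (-41.1)²) = √(249.640 + 1689.210) = 44.0 km
W4–W6: √((-2.7)² + (44.5)²) = √(7.290 + 1980.250) = 44.6 km
W3–W7: √((-4.7)² + (-44.9)²) = √(22.090 + 2016.010) = 45.1 km
W2–W6: √((-45.5)² + (-4.8)²) = √(2070.250 + 23.040) = 45.8 km
W6–W7: √((19.6)² + (-41.7)²) = √(384.160 + 1738.890) = 46.1 km
W1–W2: √((40.4)² + (31.3)²) = √(1632.160 + 979.690) = 51.1 km
W3–W4: √((-21.6)² + (-47.7)²) = √(466.560 + 2275.290) = 52.4 km
W2–W7: √((-25.9)² + (-46.5)²) = √(670.810 + 2162.250) = 53.2 km
W2–W4: √((-42.8)² + (-49.3)²) = √(1831.840 + 2430.490) = 65.3 km
Closest pair: W5–W6 at 3.8 km.

W5 and W6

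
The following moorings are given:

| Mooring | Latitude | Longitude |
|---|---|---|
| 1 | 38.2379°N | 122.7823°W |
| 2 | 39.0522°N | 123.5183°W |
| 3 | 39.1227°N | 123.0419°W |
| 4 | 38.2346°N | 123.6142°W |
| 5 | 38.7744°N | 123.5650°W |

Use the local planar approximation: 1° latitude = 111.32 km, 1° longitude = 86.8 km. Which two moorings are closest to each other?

Pairwise distances:
1–2: 110.8977 km
1–3: 101.0406 km
1–4: 72.2099 km
1–5: 90.4571 km
2–3: 42.0897 km
2–4: 91.3951 km
2–5: 31.1892 km
3–4: 110.6419 km
3–5: 59.7072 km
4–5: 60.2421 km
Closest pair: 2–5 at 31.1892 km.

2 and 5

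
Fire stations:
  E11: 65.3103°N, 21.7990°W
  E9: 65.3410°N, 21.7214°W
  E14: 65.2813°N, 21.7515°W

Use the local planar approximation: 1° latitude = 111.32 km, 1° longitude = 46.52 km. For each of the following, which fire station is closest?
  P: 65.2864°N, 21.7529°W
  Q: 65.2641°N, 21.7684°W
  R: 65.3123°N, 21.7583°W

P at 65.2864°N, 21.7529°W:
  E11: 3.4173 km
  E9: 6.2522 km
  E14: 0.5715 km
  → nearest: E14 (0.5715 km)
Q at 65.2641°N, 21.7684°W:
  E11: 5.3364 km
  E9: 8.8353 km
  E14: 2.0698 km
  → nearest: E14 (2.0698 km)
R at 65.3123°N, 21.7583°W:
  E11: 1.9064 km
  E9: 3.6268 km
  E14: 3.4654 km
  → nearest: E11 (1.9064 km)

P→E14; Q→E14; R→E11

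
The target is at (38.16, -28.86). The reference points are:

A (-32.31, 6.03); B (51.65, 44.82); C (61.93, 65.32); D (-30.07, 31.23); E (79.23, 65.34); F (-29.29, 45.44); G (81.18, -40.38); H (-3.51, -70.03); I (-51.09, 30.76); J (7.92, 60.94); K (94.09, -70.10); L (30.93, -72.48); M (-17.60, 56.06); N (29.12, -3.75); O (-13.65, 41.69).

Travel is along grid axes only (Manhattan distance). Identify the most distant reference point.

Distances from (38.16, -28.86):
A: |-70.47| + |34.89| = 70.47 + 34.89 = 105.36
B: |13.49| + |73.68| = 13.49 + 73.68 = 87.17
C: |23.77| + |94.18| = 23.77 + 94.18 = 117.95
D: |-68.23| + |60.09| = 68.23 + 60.09 = 128.32
E: |41.07| + |94.20| = 41.07 + 94.20 = 135.27
F: |-67.45| + |74.30| = 67.45 + 74.30 = 141.75
G: |43.02| + |-11.52| = 43.02 + 11.52 = 54.54
H: |-41.67| + |-41.17| = 41.67 + 41.17 = 82.84
I: |-89.25| + |59.62| = 89.25 + 59.62 = 148.87
J: |-30.24| + |89.80| = 30.24 + 89.80 = 120.04
K: |55.93| + |-41.24| = 55.93 + 41.24 = 97.17
L: |-7.23| + |-43.62| = 7.23 + 43.62 = 50.85
M: |-55.76| + |84.92| = 55.76 + 84.92 = 140.68
N: |-9.04| + |25.11| = 9.04 + 25.11 = 34.15
O: |-51.81| + |70.55| = 51.81 + 70.55 = 122.36
Maximum: I at 148.87.

I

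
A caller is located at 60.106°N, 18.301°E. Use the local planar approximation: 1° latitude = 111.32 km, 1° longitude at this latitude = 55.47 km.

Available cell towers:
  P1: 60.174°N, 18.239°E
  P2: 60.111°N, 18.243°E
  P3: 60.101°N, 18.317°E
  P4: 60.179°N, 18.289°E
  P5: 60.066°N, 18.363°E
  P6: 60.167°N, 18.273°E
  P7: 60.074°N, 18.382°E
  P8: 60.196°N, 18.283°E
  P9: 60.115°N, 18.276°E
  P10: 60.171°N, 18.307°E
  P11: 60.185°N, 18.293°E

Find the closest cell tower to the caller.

P3

Distances from 60.106°N, 18.301°E:
P1: 8.314 km
P2: 3.265 km
P3: 1.048 km
P4: 8.154 km
P5: 5.626 km
P6: 6.966 km
P7: 5.734 km
P8: 10.068 km
P9: 1.711 km
P10: 7.243 km
P11: 8.805 km
Minimum: P3 at 1.048 km.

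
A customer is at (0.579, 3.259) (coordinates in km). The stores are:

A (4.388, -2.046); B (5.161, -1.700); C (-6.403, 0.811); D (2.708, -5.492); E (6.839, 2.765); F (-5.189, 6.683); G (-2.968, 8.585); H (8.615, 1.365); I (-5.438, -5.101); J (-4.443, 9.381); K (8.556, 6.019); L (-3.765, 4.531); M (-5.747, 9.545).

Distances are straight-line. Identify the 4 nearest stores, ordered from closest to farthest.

Distances from (0.579, 3.259):
A: √((3.809)² + (-5.305)²) = √(14.50848 + 28.14302) = 6.531 km
B: √((4.582)² + (-4.959)²) = √(20.99472 + 24.59168) = 6.752 km
C: √((-6.982)² + (-2.448)²) = √(48.74832 + 5.99270) = 7.399 km
D: √((2.129)² + (-8.751)²) = √(4.53264 + 76.58000) = 9.006 km
E: √((6.260)² + (-0.494)²) = √(39.18760 + 0.24404) = 6.279 km
F: √((-5.768)² + (3.424)²) = √(33.26982 + 11.72378) = 6.708 km
G: √((-3.547)² + (5.326)²) = √(12.58121 + 28.36628) = 6.399 km
H: √((8.036)² + (-1.894)²) = √(64.57730 + 3.58724) = 8.256 km
I: √((-6.017)² + (-8.360)²) = √(36.20429 + 69.88960) = 10.300 km
J: √((-5.022)² + (6.122)²) = √(25.22048 + 37.47888) = 7.918 km
K: √((7.977)² + (2.760)²) = √(63.63253 + 7.61760) = 8.441 km
L: √((-4.344)² + (1.272)²) = √(18.87034 + 1.61798) = 4.526 km
M: √((-6.326)² + (6.286)²) = √(40.01828 + 39.51380) = 8.918 km
Sorted: L (4.526 km) < E (6.279 km) < G (6.399 km) < A (6.531 km) < F (6.708 km) < B (6.752 km) < …

L, E, G, A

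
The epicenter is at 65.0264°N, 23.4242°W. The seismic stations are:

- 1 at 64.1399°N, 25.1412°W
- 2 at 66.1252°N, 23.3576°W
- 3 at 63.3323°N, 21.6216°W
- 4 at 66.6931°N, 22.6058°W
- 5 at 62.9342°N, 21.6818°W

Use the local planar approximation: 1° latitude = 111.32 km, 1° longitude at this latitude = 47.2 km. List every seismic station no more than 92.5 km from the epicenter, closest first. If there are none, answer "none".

Distances from 65.0264°N, 23.4242°W:
1: √((-0.8865·111.32)² + (-1.7170·47.2)²) = √(9738.764752 + 6567.870598) = 127.6974 km
2: √((1.0988·111.32)² + (0.0666·47.2)²) = √(14961.794893 + 9.881718) = 122.3588 km
3: √((-1.6941·111.32)² + (1.8026·47.2)²) = √(35565.136530 + 7239.069243) = 206.8918 km
4: √((1.6667·111.32)² + (0.8184·47.2)²) = √(34423.994696 + 1492.159467) = 189.5156 km
5: √((-2.0922·111.32)² + (1.7424·47.2)²) = √(54244.135337 + 6763.628136) = 246.9975 km
Threshold 92.5 km: none within range.

none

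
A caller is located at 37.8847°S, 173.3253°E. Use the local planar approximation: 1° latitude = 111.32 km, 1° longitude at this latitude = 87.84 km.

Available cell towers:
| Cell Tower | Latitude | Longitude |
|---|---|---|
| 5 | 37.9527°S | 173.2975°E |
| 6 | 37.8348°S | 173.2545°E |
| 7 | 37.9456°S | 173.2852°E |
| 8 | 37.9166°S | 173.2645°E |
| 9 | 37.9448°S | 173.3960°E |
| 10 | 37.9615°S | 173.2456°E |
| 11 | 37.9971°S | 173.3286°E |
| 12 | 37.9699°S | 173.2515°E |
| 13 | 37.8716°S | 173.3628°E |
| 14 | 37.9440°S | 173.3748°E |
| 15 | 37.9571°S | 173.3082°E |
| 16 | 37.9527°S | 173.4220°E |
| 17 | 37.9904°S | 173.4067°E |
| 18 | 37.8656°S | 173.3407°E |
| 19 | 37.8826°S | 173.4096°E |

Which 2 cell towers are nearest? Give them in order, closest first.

18, 13

Distances from 37.8847°S, 173.3253°E:
5: √((-0.0680·111.32)² + (-0.0278·87.84)²) = √(57.301266 + 5.963130) = 7.9539 km
6: √((0.0499·111.32)² + (-0.0708·87.84)²) = √(30.856558 + 38.676857) = 8.3387 km
7: √((-0.0609·111.32)² + (-0.0401·87.84)²) = √(45.960102 + 12.407189) = 7.6398 km
8: √((-0.0319·111.32)² + (-0.0608·87.84)²) = √(12.610368 + 28.522777) = 6.4135 km
9: √((-0.0601·111.32)² + (0.0707·87.84)²) = √(44.760542 + 38.567677) = 9.1284 km
10: √((-0.0768·111.32)² + (-0.0797·87.84)²) = √(73.091830 + 49.011873) = 11.0501 km
11: √((-0.1124·111.32)² + (0.0033·87.84)²) = √(156.559353 + 0.084026) = 12.5157 km
12: √((-0.0852·111.32)² + (-0.0738·87.84)²) = √(89.955057 + 42.023999) = 11.4882 km
13: √((0.0131·111.32)² + (0.0375·87.84)²) = √(2.126616 + 10.850436) = 3.6024 km
14: √((-0.0593·111.32)² + (0.0495·87.84)²) = √(43.576845 + 18.905800) = 7.9046 km
15: √((-0.0724·111.32)² + (-0.0171·87.84)²) = √(64.956636 + 2.256196) = 8.1983 km
16: √((-0.0680·111.32)² + (0.0967·87.84)²) = √(57.301266 + 72.150210) = 11.3777 km
17: √((-0.1057·111.32)² + (0.0814·87.84)²) = √(138.451087 + 51.125017) = 13.7687 km
18: √((0.0191·111.32)² + (0.0154·87.84)²) = √(4.520777 + 1.829895) = 2.5201 km
19: √((0.0021·111.32)² + (0.0843·87.84)²) = √(0.054649 + 54.832722) = 7.4086 km
Sorted: 18 (2.5201 km) < 13 (3.6024 km) < 8 (6.4135 km) < 19 (7.4086 km) < …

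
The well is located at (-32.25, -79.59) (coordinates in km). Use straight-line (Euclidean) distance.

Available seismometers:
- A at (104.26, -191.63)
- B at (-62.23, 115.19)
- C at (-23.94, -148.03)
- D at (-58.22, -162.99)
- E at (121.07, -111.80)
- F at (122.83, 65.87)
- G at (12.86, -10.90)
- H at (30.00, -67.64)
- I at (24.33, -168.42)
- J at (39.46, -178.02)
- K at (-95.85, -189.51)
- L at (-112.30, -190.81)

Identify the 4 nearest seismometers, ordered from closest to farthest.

Distances from (-32.25, -79.59):
A: 176.60 km
B: 197.07 km
C: 68.94 km
D: 87.35 km
E: 156.67 km
F: 212.62 km
G: 82.18 km
H: 63.39 km
I: 105.32 km
J: 121.78 km
K: 126.99 km
L: 137.03 km
Sorted: H (63.39 km) < C (68.94 km) < G (82.18 km) < D (87.35 km) < I (105.32 km) < J (121.78 km) < …

H, C, G, D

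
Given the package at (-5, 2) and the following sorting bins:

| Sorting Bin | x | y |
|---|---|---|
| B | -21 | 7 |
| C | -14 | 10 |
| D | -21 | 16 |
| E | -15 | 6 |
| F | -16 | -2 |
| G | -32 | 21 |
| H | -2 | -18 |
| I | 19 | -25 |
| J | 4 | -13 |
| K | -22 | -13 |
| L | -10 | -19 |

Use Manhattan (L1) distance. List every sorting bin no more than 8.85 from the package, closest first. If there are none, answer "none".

none

Distances from (-5, 2):
B: |-16| + |5| = 16 + 5 = 21
C: |-9| + |8| = 9 + 8 = 17
D: |-16| + |14| = 16 + 14 = 30
E: |-10| + |4| = 10 + 4 = 14
F: |-11| + |-4| = 11 + 4 = 15
G: |-27| + |19| = 27 + 19 = 46
H: |3| + |-20| = 3 + 20 = 23
I: |24| + |-27| = 24 + 27 = 51
J: |9| + |-15| = 9 + 15 = 24
K: |-17| + |-15| = 17 + 15 = 32
L: |-5| + |-21| = 5 + 21 = 26
Threshold 8.85: none within range.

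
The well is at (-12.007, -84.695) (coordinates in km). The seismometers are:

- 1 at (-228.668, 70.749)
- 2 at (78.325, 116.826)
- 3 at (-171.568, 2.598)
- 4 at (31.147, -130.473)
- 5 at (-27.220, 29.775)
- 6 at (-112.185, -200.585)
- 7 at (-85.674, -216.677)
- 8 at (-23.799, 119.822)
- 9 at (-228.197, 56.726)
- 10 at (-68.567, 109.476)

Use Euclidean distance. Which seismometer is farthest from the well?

Distances from (-12.007, -84.695):
1: 266.655 km
2: 220.841 km
3: 181.878 km
4: 62.912 km
5: 115.476 km
6: 153.187 km
7: 151.149 km
8: 204.857 km
9: 258.337 km
10: 202.241 km
Maximum: 1 at 266.655 km.

1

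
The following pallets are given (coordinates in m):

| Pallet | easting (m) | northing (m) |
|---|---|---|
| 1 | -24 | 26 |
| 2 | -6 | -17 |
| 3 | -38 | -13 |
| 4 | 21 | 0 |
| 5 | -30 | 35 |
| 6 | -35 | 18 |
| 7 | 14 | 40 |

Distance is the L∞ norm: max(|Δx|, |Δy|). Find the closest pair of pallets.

Pairwise distances:
1–2: max(|18|, |-43|) = 43 m
1–3: max(|-14|, |-39|) = 39 m
1–4: max(|45|, |-26|) = 45 m
1–5: max(|-6|, |9|) = 9 m
1–6: max(|-11|, |-8|) = 11 m
1–7: max(|38|, |14|) = 38 m
2–3: max(|-32|, |4|) = 32 m
2–4: max(|27|, |17|) = 27 m
2–5: max(|-24|, |52|) = 52 m
2–6: max(|-29|, |35|) = 35 m
2–7: max(|20|, |57|) = 57 m
3–4: max(|59|, |13|) = 59 m
3–5: max(|8|, |48|) = 48 m
3–6: max(|3|, |31|) = 31 m
3–7: max(|52|, |53|) = 53 m
4–5: max(|-51|, |35|) = 51 m
4–6: max(|-56|, |18|) = 56 m
4–7: max(|-7|, |40|) = 40 m
5–6: max(|-5|, |-17|) = 17 m
5–7: max(|44|, |5|) = 44 m
6–7: max(|49|, |22|) = 49 m
Closest pair: 1–5 at 9 m.

1 and 5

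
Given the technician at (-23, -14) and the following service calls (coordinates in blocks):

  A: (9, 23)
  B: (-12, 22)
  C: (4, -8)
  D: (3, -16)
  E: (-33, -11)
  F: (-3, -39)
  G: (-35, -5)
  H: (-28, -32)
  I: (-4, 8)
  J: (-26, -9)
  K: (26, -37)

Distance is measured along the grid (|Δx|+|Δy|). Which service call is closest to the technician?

J

Distances from (-23, -14):
A: |32| + |37| = 32 + 37 = 69 blocks
B: |11| + |36| = 11 + 36 = 47 blocks
C: |27| + |6| = 27 + 6 = 33 blocks
D: |26| + |-2| = 26 + 2 = 28 blocks
E: |-10| + |3| = 10 + 3 = 13 blocks
F: |20| + |-25| = 20 + 25 = 45 blocks
G: |-12| + |9| = 12 + 9 = 21 blocks
H: |-5| + |-18| = 5 + 18 = 23 blocks
I: |19| + |22| = 19 + 22 = 41 blocks
J: |-3| + |5| = 3 + 5 = 8 blocks
K: |49| + |-23| = 49 + 23 = 72 blocks
Minimum: J at 8 blocks.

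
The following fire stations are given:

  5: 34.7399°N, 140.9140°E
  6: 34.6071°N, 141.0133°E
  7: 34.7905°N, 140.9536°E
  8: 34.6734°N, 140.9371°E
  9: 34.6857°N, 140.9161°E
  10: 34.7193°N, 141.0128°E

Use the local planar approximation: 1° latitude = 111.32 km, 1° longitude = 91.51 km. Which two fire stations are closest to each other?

8 and 9

Pairwise distances:
5–6: 17.3528 km
5–7: 6.6978 km
5–8: 7.6987 km
5–9: 6.0366 km
5–10: 9.3275 km
6–7: 21.1344 km
6–8: 10.1536 km
6–9: 12.4770 km
6–10: 12.4902 km
7–8: 13.1227 km
7–9: 12.1606 km
7–10: 9.6005 km
8–9: 2.3596 km
8–10: 8.6079 km
9–10: 9.6070 km
Closest pair: 8–9 at 2.3596 km.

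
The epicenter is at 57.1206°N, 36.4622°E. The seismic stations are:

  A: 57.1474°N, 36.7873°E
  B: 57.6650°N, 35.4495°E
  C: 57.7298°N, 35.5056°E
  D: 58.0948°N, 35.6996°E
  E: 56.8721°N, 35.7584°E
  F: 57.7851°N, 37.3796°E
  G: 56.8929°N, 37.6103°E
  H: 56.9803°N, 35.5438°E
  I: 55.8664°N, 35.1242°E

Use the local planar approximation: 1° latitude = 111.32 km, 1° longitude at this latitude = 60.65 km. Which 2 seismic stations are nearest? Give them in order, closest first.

Distances from 57.1206°N, 36.4622°E:
A: √((0.0268·111.32)² + (0.3251·60.65)²) = √(8.900532 + 388.772511) = 19.9417 km
B: √((0.5444·111.32)² + (-1.0127·60.65)²) = √(3672.676096 + 3772.447724) = 86.2851 km
C: √((0.6092·111.32)² + (-0.9566·60.65)²) = √(4599.029387 + 3366.063956) = 89.2474 km
D: √((0.9742·111.32)² + (-0.7626·60.65)²) = √(11760.956558 + 2139.218828) = 117.8990 km
E: √((-0.2485·111.32)² + (-0.7038·60.65)²) = √(765.242676 + 1822.049349) = 50.8654 km
F: √((0.6645·111.32)² + (0.9174·60.65)²) = √(5471.877496 + 3095.844097) = 92.5620 km
G: √((-0.2277·111.32)² + (1.1481·60.65)²) = √(642.499001 + 4848.652329) = 74.1023 km
H: √((-0.1403·111.32)² + (-0.9184·60.65)²) = √(243.928046 + 3102.596945) = 57.8492 km
I: √((-1.2542·111.32)² + (-1.3380·60.65)²) = √(19493.058593 + 6585.273810) = 161.4879 km
Sorted: A (19.9417 km) < E (50.8654 km) < H (57.8492 km) < G (74.1023 km) < …

A, E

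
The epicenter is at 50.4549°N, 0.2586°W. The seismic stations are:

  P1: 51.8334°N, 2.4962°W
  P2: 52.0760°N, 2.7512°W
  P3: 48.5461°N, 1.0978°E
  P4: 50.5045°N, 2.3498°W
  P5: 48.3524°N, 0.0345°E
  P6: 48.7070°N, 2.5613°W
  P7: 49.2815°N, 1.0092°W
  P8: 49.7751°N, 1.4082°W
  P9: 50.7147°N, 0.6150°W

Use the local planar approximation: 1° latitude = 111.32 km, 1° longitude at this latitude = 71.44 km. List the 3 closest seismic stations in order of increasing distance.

Distances from 50.4549°N, 0.2586°W:
P1: 221.5890 km
P2: 253.5262 km
P3: 233.5398 km
P4: 149.4973 km
P5: 234.9851 km
P6: 254.7975 km
P7: 141.2011 km
P8: 111.6766 km
P9: 38.5317 km
Sorted: P9 (38.5317 km) < P8 (111.6766 km) < P7 (141.2011 km) < P4 (149.4973 km) < P1 (221.5890 km) < …

P9, P8, P7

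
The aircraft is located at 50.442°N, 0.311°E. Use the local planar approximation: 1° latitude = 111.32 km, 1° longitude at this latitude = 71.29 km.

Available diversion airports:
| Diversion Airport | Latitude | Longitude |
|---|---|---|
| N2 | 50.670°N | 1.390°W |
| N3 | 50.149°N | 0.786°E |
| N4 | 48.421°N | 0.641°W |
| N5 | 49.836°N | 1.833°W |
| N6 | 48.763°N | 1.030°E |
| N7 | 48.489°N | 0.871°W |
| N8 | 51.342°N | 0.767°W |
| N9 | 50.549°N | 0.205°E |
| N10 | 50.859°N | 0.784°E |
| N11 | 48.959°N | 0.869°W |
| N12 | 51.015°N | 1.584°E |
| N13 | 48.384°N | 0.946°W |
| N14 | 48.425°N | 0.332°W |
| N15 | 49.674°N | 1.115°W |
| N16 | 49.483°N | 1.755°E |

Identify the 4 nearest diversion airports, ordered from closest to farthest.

N9, N3, N10, N12

Distances from 50.442°N, 0.311°E:
N2: 123.892 km
N3: 47.016 km
N4: 234.992 km
N5: 167.071 km
N6: 193.807 km
N7: 233.167 km
N8: 126.268 km
N9: 14.106 km
N10: 57.375 km
N11: 185.285 km
N12: 110.926 km
N13: 245.999 km
N14: 229.164 km
N15: 132.830 km
N16: 148.304 km
Sorted: N9 (14.106 km) < N3 (47.016 km) < N10 (57.375 km) < N12 (110.926 km) < N2 (123.892 km) < N8 (126.268 km) < …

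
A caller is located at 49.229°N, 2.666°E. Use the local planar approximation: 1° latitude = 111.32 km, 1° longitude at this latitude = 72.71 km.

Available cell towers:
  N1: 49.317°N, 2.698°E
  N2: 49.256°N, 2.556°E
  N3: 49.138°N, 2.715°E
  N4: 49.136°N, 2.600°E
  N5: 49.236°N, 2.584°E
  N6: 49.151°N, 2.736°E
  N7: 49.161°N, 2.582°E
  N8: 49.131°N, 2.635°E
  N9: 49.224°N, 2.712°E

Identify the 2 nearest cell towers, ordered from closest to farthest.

N9, N5

Distances from 49.229°N, 2.666°E:
N1: 10.069 km
N2: 8.544 km
N3: 10.738 km
N4: 11.411 km
N5: 6.013 km
N6: 10.065 km
N7: 9.726 km
N8: 11.140 km
N9: 3.391 km
Sorted: N9 (3.391 km) < N5 (6.013 km) < N2 (8.544 km) < N7 (9.726 km) < …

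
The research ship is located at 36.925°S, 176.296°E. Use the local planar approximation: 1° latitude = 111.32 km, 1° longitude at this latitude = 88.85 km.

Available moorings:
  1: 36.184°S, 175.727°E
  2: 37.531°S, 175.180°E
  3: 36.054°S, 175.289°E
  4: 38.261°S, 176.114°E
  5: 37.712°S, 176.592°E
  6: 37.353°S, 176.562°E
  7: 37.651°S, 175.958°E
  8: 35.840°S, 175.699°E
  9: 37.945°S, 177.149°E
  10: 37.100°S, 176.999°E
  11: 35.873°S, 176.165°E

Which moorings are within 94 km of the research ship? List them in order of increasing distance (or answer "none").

Distances from 36.925°S, 176.296°E:
1: 96.748 km
2: 119.929 km
3: 131.933 km
4: 149.600 km
5: 91.471 km
6: 53.185 km
7: 86.218 km
8: 131.916 km
9: 136.517 km
10: 65.429 km
11: 117.686 km
Threshold 94 km: 6 (53.185 km), 10 (65.429 km), 7 (86.218 km), 5 (91.471 km) are within range.

6, 10, 7, 5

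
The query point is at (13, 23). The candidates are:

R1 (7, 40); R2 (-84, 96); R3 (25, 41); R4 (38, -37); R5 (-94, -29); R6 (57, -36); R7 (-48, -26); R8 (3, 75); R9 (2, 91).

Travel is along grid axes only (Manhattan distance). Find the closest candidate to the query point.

Distances from (13, 23):
R1: |-6| + |17| = 6 + 17 = 23
R2: |-97| + |73| = 97 + 73 = 170
R3: |12| + |18| = 12 + 18 = 30
R4: |25| + |-60| = 25 + 60 = 85
R5: |-107| + |-52| = 107 + 52 = 159
R6: |44| + |-59| = 44 + 59 = 103
R7: |-61| + |-49| = 61 + 49 = 110
R8: |-10| + |52| = 10 + 52 = 62
R9: |-11| + |68| = 11 + 68 = 79
Minimum: R1 at 23.

R1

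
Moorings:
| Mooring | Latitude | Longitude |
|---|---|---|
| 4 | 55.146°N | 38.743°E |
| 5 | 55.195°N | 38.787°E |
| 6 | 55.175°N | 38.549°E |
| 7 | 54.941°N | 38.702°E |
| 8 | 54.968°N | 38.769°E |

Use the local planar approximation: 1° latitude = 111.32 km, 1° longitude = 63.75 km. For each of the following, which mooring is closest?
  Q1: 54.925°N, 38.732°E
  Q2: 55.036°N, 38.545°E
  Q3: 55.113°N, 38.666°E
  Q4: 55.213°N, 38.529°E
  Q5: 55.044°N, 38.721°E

Q1 at 54.925°N, 38.732°E:
  4: 24.612 km
  5: 30.260 km
  6: 30.176 km
  7: 2.613 km
  8: 5.336 km
  → nearest: 7 (2.613 km)
Q2 at 55.036°N, 38.545°E:
  4: 17.586 km
  5: 23.480 km
  6: 15.476 km
  7: 14.561 km
  8: 16.162 km
  → nearest: 7 (14.561 km)
Q3 at 55.113°N, 38.666°E:
  4: 6.131 km
  5: 11.951 km
  6: 10.162 km
  7: 19.284 km
  8: 17.426 km
  → nearest: 4 (6.131 km)
Q4 at 55.213°N, 38.529°E:
  4: 15.548 km
  5: 16.569 km
  6: 4.418 km
  7: 32.225 km
  8: 31.272 km
  → nearest: 6 (4.418 km)
Q5 at 55.044°N, 38.721°E:
  4: 11.441 km
  5: 17.328 km
  6: 18.245 km
  7: 11.530 km
  8: 8.997 km
  → nearest: 8 (8.997 km)

Q1→7; Q2→7; Q3→4; Q4→6; Q5→8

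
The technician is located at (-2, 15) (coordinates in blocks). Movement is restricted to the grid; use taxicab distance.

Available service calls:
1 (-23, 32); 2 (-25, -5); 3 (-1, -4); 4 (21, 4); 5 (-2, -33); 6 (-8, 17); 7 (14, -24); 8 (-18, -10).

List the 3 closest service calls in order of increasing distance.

6, 3, 4

Distances from (-2, 15):
1: |-21| + |17| = 21 + 17 = 38 blocks
2: |-23| + |-20| = 23 + 20 = 43 blocks
3: |1| + |-19| = 1 + 19 = 20 blocks
4: |23| + |-11| = 23 + 11 = 34 blocks
5: |0| + |-48| = 0 + 48 = 48 blocks
6: |-6| + |2| = 6 + 2 = 8 blocks
7: |16| + |-39| = 16 + 39 = 55 blocks
8: |-16| + |-25| = 16 + 25 = 41 blocks
Sorted: 6 (8 blocks) < 3 (20 blocks) < 4 (34 blocks) < 1 (38 blocks) < 8 (41 blocks) < …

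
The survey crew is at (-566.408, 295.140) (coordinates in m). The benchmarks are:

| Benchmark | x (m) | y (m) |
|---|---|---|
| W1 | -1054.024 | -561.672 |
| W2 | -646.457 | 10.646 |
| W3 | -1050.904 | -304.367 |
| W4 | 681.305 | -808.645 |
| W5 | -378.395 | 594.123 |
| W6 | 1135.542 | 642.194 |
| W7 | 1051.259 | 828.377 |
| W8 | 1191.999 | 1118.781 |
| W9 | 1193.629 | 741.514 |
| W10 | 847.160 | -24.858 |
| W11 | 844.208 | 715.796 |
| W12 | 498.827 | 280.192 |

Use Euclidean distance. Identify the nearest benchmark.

Distances from (-566.408, 295.140):
W1: 985.848 m
W2: 295.541 m
W3: 770.808 m
W4: 1665.872 m
W5: 353.185 m
W6: 1736.974 m
W7: 1703.287 m
W8: 1941.747 m
W9: 1815.759 m
W10: 1449.335 m
W11: 1472.002 m
W12: 1065.340 m
Minimum: W2 at 295.541 m.

W2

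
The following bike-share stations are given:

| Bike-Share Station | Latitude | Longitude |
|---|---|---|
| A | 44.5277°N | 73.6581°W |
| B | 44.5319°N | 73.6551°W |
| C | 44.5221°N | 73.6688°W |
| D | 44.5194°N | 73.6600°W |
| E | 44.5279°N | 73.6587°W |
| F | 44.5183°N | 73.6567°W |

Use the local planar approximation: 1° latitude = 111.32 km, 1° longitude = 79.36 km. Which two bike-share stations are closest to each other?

A and E

Pairwise distances:
A–B: 0.5247 km
A–C: 1.0534 km
A–D: 0.9362 km
A–E: 0.0526 km
A–F: 1.0523 km
B–C: 1.5402 km
B–D: 1.4448 km
B–E: 0.5291 km
B–F: 1.5193 km
C–D: 0.7603 km
C–E: 1.0292 km
C–F: 1.0493 km
D–E: 0.9518 km
D–F: 0.2891 km
E–F: 1.0804 km
Closest pair: A–E at 0.0526 km.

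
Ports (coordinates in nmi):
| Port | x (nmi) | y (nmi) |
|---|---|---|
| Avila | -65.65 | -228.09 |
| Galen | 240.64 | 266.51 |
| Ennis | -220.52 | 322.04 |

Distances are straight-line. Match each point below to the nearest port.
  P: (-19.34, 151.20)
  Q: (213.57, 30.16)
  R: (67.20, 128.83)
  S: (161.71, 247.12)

P at (-19.34, 151.20):
  Avila: 382.11 nmi
  Galen: 284.40 nmi
  Ennis: 263.93 nmi
  → nearest: Ennis (263.93 nmi)
Q at (213.57, 30.16):
  Avila: 380.34 nmi
  Galen: 237.90 nmi
  Ennis: 523.09 nmi
  → nearest: Galen (237.90 nmi)
R at (67.20, 128.83):
  Avila: 380.84 nmi
  Galen: 221.44 nmi
  Ennis: 346.57 nmi
  → nearest: Galen (221.44 nmi)
S at (161.71, 247.12):
  Avila: 526.80 nmi
  Galen: 81.28 nmi
  Ennis: 389.50 nmi
  → nearest: Galen (81.28 nmi)

P→Ennis; Q→Galen; R→Galen; S→Galen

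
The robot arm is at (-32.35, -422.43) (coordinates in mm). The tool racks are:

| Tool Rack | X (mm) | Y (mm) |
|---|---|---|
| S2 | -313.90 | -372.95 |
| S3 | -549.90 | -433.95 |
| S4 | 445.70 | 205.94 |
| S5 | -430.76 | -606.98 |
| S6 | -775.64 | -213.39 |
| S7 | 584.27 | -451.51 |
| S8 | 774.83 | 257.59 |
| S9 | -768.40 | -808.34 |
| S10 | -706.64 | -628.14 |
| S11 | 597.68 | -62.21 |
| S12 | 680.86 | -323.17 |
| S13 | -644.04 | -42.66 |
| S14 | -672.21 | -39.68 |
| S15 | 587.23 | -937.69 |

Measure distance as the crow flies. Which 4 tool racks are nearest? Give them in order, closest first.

S2, S5, S3, S7

Distances from (-32.35, -422.43):
S2: √((-281.55)² + (49.48)²) = √(79270.4025 + 2448.2704) = 285.86 mm
S3: √((-517.55)² + (-11.52)²) = √(267858.0025 + 132.7104) = 517.68 mm
S4: √((478.05)² + (628.37)²) = √(228531.8025 + 394848.8569) = 789.54 mm
S5: √((-398.41)² + (-184.55)²) = √(158730.5281 + 34058.7025) = 439.08 mm
S6: √((-743.29)² + (209.04)²) = √(552480.0241 + 43697.7216) = 772.13 mm
S7: √((616.62)² + (-29.08)²) = √(380220.2244 + 845.6464) = 617.31 mm
S8: √((807.18)² + (680.02)²) = √(651539.5524 + 462427.2004) = 1055.45 mm
S9: √((-736.05)² + (-385.91)²) = √(541769.6025 + 148926.5281) = 831.08 mm
S10: √((-674.29)² + (-205.71)²) = √(454667.0041 + 42316.6041) = 704.97 mm
S11: √((630.03)² + (360.22)²) = √(396937.8009 + 129758.4484) = 725.74 mm
S12: √((713.21)² + (99.26)²) = √(508668.5041 + 9852.5476) = 720.08 mm
S13: √((-611.69)² + (379.77)²) = √(374164.6561 + 144225.2529) = 719.99 mm
S14: √((-639.86)² + (382.75)²) = √(409420.8196 + 146497.5625) = 745.60 mm
S15: √((619.58)² + (-515.26)²) = √(383879.3764 + 265492.8676) = 805.84 mm
Sorted: S2 (285.86 mm) < S5 (439.08 mm) < S3 (517.68 mm) < S7 (617.31 mm) < S10 (704.97 mm) < S13 (719.99 mm) < …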